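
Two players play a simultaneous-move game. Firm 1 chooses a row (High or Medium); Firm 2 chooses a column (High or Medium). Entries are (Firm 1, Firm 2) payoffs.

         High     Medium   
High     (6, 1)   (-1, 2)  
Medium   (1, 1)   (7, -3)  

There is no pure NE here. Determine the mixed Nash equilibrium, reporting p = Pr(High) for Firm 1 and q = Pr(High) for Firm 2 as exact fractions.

p = 4/5, q = 8/13

In a mixed NE each player is indifferent between their pure strategies, so the opponent's mix sets the indifference.
Firm 2 indifferent between High and Medium: p·1 + (1−p)·1 = p·2 + (1−p)·(-3) ⟹ 1 + 0p = (-3) + 5p ⟹ p = 4/5.
Firm 1 indifferent between High and Medium: q·6 + (1−q)·(-1) = q·1 + (1−q)·7 ⟹ (-1) + 7q = 7 + (-6)q ⟹ q = 8/13.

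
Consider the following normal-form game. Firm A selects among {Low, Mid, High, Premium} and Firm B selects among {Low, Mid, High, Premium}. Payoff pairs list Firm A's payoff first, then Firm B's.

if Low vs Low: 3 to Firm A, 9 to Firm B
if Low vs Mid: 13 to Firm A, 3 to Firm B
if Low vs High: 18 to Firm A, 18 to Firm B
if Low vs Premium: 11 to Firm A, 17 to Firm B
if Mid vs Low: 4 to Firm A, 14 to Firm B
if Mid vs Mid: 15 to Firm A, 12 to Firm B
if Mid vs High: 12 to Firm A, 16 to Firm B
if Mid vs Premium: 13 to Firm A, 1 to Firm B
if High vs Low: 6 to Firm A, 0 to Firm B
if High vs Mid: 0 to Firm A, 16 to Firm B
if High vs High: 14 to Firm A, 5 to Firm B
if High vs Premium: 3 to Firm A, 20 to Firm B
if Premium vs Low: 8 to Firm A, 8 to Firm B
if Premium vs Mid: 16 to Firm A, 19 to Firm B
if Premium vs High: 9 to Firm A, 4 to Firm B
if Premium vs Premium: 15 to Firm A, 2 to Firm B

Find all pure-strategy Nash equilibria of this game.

Check mutual best responses: a cell is a NE iff neither player can gain by unilaterally deviating.
Firm A's best responses — vs Low: Premium (payoff 8); vs Mid: Premium (payoff 16); vs High: Low (payoff 18); vs Premium: Premium (payoff 15).
Firm B's best responses — vs Low: High (payoff 18); vs Mid: High (payoff 16); vs High: Premium (payoff 20); vs Premium: Mid (payoff 19).
Mutual best responses occur at (Low, High) and (Premium, Mid); at each, neither player gains by switching.

(Low, High) and (Premium, Mid)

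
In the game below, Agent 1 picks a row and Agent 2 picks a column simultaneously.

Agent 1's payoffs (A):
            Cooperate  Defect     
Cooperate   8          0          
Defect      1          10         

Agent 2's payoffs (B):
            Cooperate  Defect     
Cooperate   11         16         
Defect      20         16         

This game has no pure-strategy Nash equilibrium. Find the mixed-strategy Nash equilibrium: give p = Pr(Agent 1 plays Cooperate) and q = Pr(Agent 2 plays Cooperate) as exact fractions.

p = 4/9, q = 10/17

In a mixed NE each player is indifferent between their pure strategies, so the opponent's mix sets the indifference.
Agent 2 indifferent between Cooperate and Defect: p·11 + (1−p)·20 = p·16 + (1−p)·16 ⟹ 20 + (-9)p = 16 + 0p ⟹ p = 4/9.
Agent 1 indifferent between Cooperate and Defect: q·8 + (1−q)·0 = q·1 + (1−q)·10 ⟹ 0 + 8q = 10 + (-9)q ⟹ q = 10/17.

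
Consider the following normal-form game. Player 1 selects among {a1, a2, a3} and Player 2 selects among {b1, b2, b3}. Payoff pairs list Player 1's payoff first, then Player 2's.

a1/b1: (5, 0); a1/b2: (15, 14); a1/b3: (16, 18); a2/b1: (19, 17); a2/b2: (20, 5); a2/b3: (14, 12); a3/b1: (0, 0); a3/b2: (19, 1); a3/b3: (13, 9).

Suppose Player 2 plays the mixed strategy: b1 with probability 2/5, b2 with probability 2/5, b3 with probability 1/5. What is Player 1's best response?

a2

Compute Player 1's expected payoff from each pure strategy against the given mix.
a1: (2/5)·5 + (2/5)·15 + (1/5)·16 = 56/5
a2: (2/5)·19 + (2/5)·20 + (1/5)·14 = 92/5
a3: (2/5)·0 + (2/5)·19 + (1/5)·13 = 51/5
Highest expected payoff is 92/5, from a2.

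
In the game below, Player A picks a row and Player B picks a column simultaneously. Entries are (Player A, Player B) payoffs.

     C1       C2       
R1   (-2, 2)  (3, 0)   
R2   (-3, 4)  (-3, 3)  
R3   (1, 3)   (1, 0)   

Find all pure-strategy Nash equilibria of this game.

(R3, C1)

Check mutual best responses: a cell is a NE iff neither player can gain by unilaterally deviating.
Player A's best responses — vs C1: R3 (payoff 1); vs C2: R1 (payoff 3).
Player B's best responses — vs R1: C1 (payoff 2); vs R2: C1 (payoff 4); vs R3: C1 (payoff 3).
The only mutual best response is (R3, C1); neither player gains by switching there.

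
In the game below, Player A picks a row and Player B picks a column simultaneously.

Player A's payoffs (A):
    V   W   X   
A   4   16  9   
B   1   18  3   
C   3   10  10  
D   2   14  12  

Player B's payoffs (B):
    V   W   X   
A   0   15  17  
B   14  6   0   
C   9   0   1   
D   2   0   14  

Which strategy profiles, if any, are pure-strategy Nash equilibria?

A profile is a Nash equilibrium when each player is best-responding to the other.
Player A's best responses — vs V: A (payoff 4); vs W: B (payoff 18); vs X: D (payoff 12).
Player B's best responses — vs A: X (payoff 17); vs B: V (payoff 14); vs C: V (payoff 9); vs D: X (payoff 14).
The only mutual best response is (D, X); neither player gains by switching there.

(D, X)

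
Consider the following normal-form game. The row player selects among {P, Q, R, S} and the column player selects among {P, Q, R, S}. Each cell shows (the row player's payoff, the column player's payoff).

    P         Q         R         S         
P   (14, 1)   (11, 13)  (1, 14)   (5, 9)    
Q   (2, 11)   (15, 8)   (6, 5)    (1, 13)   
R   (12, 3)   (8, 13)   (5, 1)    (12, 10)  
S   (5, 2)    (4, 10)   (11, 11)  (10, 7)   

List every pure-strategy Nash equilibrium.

(S, R)

A profile is a Nash equilibrium when each player is best-responding to the other.
The row player's best responses — vs P: P (payoff 14); vs Q: Q (payoff 15); vs R: S (payoff 11); vs S: R (payoff 12).
The column player's best responses — vs P: R (payoff 14); vs Q: S (payoff 13); vs R: Q (payoff 13); vs S: R (payoff 11).
The only mutual best response is (S, R); neither player gains by switching there.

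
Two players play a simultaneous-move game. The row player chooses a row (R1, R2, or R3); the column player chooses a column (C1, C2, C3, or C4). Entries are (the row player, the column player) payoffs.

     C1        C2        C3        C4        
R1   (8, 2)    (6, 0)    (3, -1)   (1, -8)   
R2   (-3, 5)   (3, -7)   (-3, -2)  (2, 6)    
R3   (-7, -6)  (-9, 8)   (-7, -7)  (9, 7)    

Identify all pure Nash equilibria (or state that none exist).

Find each player's best response to every opponent strategy; NE are the intersections.
The row player's best responses — vs C1: R1 (payoff 8); vs C2: R1 (payoff 6); vs C3: R1 (payoff 3); vs C4: R3 (payoff 9).
The column player's best responses — vs R1: C1 (payoff 2); vs R2: C4 (payoff 6); vs R3: C2 (payoff 8).
The only mutual best response is (R1, C1); neither player gains by switching there.

(R1, C1)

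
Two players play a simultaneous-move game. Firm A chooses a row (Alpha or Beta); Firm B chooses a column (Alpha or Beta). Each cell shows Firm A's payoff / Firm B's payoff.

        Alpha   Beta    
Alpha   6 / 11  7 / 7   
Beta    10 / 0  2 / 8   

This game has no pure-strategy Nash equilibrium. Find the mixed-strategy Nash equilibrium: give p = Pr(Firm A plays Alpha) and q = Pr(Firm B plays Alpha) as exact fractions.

Each player's mixing probability is pinned down by making the *other* player indifferent.
Firm B indifferent between Alpha and Beta: p·11 + (1−p)·0 = p·7 + (1−p)·8 ⟹ 0 + 11p = 8 + (-1)p ⟹ p = 2/3.
Firm A indifferent between Alpha and Beta: q·6 + (1−q)·7 = q·10 + (1−q)·2 ⟹ 7 + (-1)q = 2 + 8q ⟹ q = 5/9.

p = 2/3, q = 5/9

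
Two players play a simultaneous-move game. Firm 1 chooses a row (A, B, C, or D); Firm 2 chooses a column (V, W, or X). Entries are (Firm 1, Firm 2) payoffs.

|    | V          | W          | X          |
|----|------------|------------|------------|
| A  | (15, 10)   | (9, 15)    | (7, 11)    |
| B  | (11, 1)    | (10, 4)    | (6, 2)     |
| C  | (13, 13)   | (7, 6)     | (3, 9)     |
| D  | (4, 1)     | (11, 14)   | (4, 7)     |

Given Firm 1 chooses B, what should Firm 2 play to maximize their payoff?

W

With Firm 1 fixed at B, Firm 2's payoffs are: V → 1, W → 4, X → 2.
The maximum is 4, achieved by W.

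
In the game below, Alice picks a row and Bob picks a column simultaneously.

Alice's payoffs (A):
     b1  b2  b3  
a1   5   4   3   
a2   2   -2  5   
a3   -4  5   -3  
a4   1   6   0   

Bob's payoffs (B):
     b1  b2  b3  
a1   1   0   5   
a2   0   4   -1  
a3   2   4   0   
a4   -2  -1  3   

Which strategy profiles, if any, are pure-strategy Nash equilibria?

There is no pure-strategy Nash equilibrium

Check mutual best responses: a cell is a NE iff neither player can gain by unilaterally deviating.
Alice's best responses — vs b1: a1 (payoff 5); vs b2: a4 (payoff 6); vs b3: a2 (payoff 5).
Bob's best responses — vs a1: b3 (payoff 5); vs a2: b2 (payoff 4); vs a3: b2 (payoff 4); vs a4: b3 (payoff 3).
No cell has both players best-responding. For instance, Alice's best reply to b3 is a2, but against a2 Bob prefers b2 over b3.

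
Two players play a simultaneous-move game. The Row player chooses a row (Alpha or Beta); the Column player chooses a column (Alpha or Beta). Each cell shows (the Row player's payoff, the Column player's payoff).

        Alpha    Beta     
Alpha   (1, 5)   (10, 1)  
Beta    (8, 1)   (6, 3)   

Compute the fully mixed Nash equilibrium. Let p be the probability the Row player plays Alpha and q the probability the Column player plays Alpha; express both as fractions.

Each player's mixing probability is pinned down by making the *other* player indifferent.
The Column player indifferent between Alpha and Beta: p·5 + (1−p)·1 = p·1 + (1−p)·3 ⟹ 1 + 4p = 3 + (-2)p ⟹ p = 1/3.
The Row player indifferent between Alpha and Beta: q·1 + (1−q)·10 = q·8 + (1−q)·6 ⟹ 10 + (-9)q = 6 + 2q ⟹ q = 4/11.

p = 1/3, q = 4/11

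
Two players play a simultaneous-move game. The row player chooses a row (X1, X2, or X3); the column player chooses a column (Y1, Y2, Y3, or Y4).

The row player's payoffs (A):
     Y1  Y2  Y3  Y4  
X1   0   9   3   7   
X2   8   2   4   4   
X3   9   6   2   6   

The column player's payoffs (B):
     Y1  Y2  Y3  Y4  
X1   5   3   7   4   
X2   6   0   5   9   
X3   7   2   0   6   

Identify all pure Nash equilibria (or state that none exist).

Find each player's best response to every opponent strategy; NE are the intersections.
The row player's best responses — vs Y1: X3 (payoff 9); vs Y2: X1 (payoff 9); vs Y3: X2 (payoff 4); vs Y4: X1 (payoff 7).
The column player's best responses — vs X1: Y3 (payoff 7); vs X2: Y4 (payoff 9); vs X3: Y1 (payoff 7).
The only mutual best response is (X3, Y1); neither player gains by switching there.

(X3, Y1)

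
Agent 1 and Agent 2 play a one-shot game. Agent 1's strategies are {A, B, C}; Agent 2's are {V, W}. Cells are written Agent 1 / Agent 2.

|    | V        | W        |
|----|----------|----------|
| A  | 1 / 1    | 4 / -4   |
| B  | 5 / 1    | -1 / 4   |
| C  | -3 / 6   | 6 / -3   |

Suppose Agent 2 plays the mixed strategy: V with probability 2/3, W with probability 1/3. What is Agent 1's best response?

Compute Agent 1's expected payoff from each pure strategy against the given mix.
A: (2/3)·1 + (1/3)·4 = 2
B: (2/3)·5 + (1/3)·(-1) = 3
C: (2/3)·(-3) + (1/3)·6 = 0
Highest expected payoff is 3, from B.

B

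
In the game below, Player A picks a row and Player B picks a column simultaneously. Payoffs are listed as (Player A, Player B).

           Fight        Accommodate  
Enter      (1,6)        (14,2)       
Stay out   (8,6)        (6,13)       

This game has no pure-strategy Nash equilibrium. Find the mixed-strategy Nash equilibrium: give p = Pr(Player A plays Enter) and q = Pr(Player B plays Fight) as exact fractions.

In a mixed NE each player is indifferent between their pure strategies, so the opponent's mix sets the indifference.
Player B indifferent between Fight and Accommodate: p·6 + (1−p)·6 = p·2 + (1−p)·13 ⟹ 6 + 0p = 13 + (-11)p ⟹ p = 7/11.
Player A indifferent between Enter and Stay out: q·1 + (1−q)·14 = q·8 + (1−q)·6 ⟹ 14 + (-13)q = 6 + 2q ⟹ q = 8/15.

p = 7/11, q = 8/15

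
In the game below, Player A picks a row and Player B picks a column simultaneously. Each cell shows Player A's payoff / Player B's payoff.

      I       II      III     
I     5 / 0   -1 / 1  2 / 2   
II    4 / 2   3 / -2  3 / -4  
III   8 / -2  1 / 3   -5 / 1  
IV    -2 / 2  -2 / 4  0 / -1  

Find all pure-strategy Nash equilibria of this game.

None

A profile is a Nash equilibrium when each player is best-responding to the other.
Player A's best responses — vs I: III (payoff 8); vs II: II (payoff 3); vs III: II (payoff 3).
Player B's best responses — vs I: III (payoff 2); vs II: I (payoff 2); vs III: II (payoff 3); vs IV: II (payoff 4).
No cell has both players best-responding. For instance, Player A's best reply to II is II, but against II Player B prefers I over II.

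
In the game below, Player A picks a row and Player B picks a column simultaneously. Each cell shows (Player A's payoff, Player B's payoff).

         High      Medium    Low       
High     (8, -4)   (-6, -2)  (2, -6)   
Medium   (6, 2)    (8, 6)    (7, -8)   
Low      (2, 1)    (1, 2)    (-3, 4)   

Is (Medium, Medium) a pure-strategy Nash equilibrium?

Holding Player B at Medium: Player A gets 8 from Medium, versus -6 from High, 1 from Low. No profitable deviation for Player A.
Holding Player A at Medium: Player B gets 6 from Medium, versus 2 from High, -8 from Low. No profitable deviation for Player B either.

Yes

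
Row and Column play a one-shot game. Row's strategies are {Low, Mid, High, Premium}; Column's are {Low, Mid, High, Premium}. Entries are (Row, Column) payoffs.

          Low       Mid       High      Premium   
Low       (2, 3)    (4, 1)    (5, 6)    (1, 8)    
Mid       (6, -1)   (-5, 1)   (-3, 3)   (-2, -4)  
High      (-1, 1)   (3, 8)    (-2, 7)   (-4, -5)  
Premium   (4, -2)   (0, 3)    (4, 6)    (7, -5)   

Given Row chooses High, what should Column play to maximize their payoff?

Mid

With Row fixed at High, Column's payoffs are: Low → 1, Mid → 8, High → 7, Premium → -5.
The maximum is 8, achieved by Mid.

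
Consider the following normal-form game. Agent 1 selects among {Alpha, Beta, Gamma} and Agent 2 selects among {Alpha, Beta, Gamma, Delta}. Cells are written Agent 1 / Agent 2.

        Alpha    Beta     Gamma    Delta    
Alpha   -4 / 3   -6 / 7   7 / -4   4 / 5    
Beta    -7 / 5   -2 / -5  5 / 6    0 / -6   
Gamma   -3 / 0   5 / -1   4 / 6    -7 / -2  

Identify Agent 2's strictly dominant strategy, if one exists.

None

Check whether one of Agent 2's strategies beats all alternatives regardless of what the opponent does.
Alpha is not dominant: against Alpha, Beta gives 7 > 3.
Beta is not dominant: against Beta, Alpha gives 5 > -5.
Gamma is not dominant: against Alpha, Alpha gives 3 > -4.
Delta is not dominant: against Alpha, Beta gives 7 > 5.
No single strategy is best against every opponent action.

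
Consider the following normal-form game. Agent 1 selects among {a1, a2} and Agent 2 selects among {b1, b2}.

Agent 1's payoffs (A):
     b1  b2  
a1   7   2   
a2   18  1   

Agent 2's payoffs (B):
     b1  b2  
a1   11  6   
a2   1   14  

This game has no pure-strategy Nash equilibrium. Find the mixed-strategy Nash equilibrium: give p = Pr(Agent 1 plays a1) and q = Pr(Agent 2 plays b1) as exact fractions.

p = 13/18, q = 1/12

Each player's mixing probability is pinned down by making the *other* player indifferent.
Agent 2 indifferent between b1 and b2: p·11 + (1−p)·1 = p·6 + (1−p)·14 ⟹ 1 + 10p = 14 + (-8)p ⟹ p = 13/18.
Agent 1 indifferent between a1 and a2: q·7 + (1−q)·2 = q·18 + (1−q)·1 ⟹ 2 + 5q = 1 + 17q ⟹ q = 1/12.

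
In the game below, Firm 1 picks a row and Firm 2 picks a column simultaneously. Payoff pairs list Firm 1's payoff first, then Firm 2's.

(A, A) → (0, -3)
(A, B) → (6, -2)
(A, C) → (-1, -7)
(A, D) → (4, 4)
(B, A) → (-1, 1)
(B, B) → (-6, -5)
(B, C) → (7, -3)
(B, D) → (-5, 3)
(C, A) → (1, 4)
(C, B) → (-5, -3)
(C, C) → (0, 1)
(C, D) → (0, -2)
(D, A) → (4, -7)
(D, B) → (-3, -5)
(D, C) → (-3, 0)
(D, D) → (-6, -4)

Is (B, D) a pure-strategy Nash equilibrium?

Holding Firm 2 at D: Firm 1 gets -5 from B but could get 4 by switching to A. Firm 1 has a profitable deviation.

No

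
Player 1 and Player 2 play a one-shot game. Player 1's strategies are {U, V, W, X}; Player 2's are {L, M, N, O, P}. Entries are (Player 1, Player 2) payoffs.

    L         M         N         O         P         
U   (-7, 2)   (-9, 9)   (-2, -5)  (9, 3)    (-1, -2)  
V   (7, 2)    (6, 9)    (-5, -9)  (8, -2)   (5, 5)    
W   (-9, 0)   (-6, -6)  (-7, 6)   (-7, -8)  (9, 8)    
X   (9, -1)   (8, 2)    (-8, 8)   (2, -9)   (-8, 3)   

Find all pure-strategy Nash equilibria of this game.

A profile is a Nash equilibrium when each player is best-responding to the other.
Player 1's best responses — vs L: X (payoff 9); vs M: X (payoff 8); vs N: U (payoff -2); vs O: U (payoff 9); vs P: W (payoff 9).
Player 2's best responses — vs U: M (payoff 9); vs V: M (payoff 9); vs W: P (payoff 8); vs X: N (payoff 8).
The only mutual best response is (W, P); neither player gains by switching there.

(W, P)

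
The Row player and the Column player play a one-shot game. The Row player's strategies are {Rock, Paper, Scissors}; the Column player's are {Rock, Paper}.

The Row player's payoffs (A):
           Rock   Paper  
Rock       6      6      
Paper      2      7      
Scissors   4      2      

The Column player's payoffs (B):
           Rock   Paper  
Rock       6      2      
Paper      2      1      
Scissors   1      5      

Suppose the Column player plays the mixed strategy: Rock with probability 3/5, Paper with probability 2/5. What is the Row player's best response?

The Row player's best reply maximizes expected payoff against the mix.
Rock: (3/5)·6 + (2/5)·6 = 6
Paper: (3/5)·2 + (2/5)·7 = 4
Scissors: (3/5)·4 + (2/5)·2 = 16/5
Highest expected payoff is 6, from Rock.

Rock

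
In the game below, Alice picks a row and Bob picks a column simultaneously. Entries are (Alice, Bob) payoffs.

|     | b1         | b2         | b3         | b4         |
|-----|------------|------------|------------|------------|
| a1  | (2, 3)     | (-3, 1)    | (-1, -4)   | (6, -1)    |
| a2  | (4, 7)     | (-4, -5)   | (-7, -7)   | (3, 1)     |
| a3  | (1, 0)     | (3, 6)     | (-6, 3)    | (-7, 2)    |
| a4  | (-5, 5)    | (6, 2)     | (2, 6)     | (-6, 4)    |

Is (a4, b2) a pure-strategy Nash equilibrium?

Holding Bob at b2: Alice gets 6 from a4, versus -3 from a1, -4 from a2, 3 from a3. No profitable deviation for Alice.
Holding Alice at a4: Bob gets 2 from b2 but could get 6 by switching to b3. Bob has a profitable deviation.

No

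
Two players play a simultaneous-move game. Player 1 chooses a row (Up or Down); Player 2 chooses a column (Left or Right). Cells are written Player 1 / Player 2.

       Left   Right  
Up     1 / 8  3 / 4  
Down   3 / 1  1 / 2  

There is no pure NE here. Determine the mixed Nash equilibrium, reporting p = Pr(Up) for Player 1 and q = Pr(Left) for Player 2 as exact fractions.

Each player's mixing probability is pinned down by making the *other* player indifferent.
Player 2 indifferent between Left and Right: p·8 + (1−p)·1 = p·4 + (1−p)·2 ⟹ 1 + 7p = 2 + 2p ⟹ p = 1/5.
Player 1 indifferent between Up and Down: q·1 + (1−q)·3 = q·3 + (1−q)·1 ⟹ 3 + (-2)q = 1 + 2q ⟹ q = 1/2.

p = 1/5, q = 1/2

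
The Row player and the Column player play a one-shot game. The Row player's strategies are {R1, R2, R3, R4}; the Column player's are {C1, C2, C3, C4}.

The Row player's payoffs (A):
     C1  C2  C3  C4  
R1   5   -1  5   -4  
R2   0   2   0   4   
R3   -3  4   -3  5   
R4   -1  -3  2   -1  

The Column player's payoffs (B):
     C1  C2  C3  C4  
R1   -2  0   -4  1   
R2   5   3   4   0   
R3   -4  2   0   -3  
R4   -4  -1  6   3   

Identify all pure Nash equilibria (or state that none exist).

(R3, C2)

Check mutual best responses: a cell is a NE iff neither player can gain by unilaterally deviating.
The Row player's best responses — vs C1: R1 (payoff 5); vs C2: R3 (payoff 4); vs C3: R1 (payoff 5); vs C4: R3 (payoff 5).
The Column player's best responses — vs R1: C4 (payoff 1); vs R2: C1 (payoff 5); vs R3: C2 (payoff 2); vs R4: C3 (payoff 6).
The only mutual best response is (R3, C2); neither player gains by switching there.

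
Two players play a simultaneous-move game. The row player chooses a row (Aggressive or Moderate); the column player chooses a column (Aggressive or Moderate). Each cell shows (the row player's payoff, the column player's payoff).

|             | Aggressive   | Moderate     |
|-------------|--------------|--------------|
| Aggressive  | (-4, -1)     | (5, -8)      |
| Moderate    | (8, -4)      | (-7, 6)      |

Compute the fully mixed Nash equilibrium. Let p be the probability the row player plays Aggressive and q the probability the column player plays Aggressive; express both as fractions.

p = 10/17, q = 1/2

In a mixed NE each player is indifferent between their pure strategies, so the opponent's mix sets the indifference.
The column player indifferent between Aggressive and Moderate: p·(-1) + (1−p)·(-4) = p·(-8) + (1−p)·6 ⟹ (-4) + 3p = 6 + (-14)p ⟹ p = 10/17.
The row player indifferent between Aggressive and Moderate: q·(-4) + (1−q)·5 = q·8 + (1−q)·(-7) ⟹ 5 + (-9)q = (-7) + 15q ⟹ q = 1/2.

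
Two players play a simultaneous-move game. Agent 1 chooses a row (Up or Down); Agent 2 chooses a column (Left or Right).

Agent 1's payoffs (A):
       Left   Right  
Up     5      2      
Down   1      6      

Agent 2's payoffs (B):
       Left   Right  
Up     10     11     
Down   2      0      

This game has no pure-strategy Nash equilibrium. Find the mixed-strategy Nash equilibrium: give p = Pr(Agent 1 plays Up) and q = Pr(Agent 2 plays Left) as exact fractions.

p = 2/3, q = 1/2

Each player's mixing probability is pinned down by making the *other* player indifferent.
Agent 2 indifferent between Left and Right: p·10 + (1−p)·2 = p·11 + (1−p)·0 ⟹ 2 + 8p = 0 + 11p ⟹ p = 2/3.
Agent 1 indifferent between Up and Down: q·5 + (1−q)·2 = q·1 + (1−q)·6 ⟹ 2 + 3q = 6 + (-5)q ⟹ q = 1/2.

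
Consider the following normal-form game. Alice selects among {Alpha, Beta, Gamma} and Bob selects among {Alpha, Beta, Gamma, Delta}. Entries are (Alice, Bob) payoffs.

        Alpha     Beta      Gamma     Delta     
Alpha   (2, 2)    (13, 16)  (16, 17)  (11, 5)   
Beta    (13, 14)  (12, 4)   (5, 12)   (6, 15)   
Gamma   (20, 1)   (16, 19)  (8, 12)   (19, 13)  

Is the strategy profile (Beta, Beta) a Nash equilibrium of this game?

No

Holding Bob at Beta: Alice gets 12 from Beta but could get 16 by switching to Gamma. Alice has a profitable deviation.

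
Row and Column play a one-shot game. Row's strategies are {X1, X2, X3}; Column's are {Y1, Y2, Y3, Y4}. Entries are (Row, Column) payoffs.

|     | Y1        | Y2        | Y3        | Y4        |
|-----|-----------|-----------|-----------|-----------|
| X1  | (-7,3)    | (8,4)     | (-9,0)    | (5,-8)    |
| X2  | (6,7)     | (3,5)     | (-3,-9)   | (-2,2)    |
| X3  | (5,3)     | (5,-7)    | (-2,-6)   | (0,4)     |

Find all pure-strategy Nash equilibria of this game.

(X1, Y2) and (X2, Y1)

A profile is a Nash equilibrium when each player is best-responding to the other.
Row's best responses — vs Y1: X2 (payoff 6); vs Y2: X1 (payoff 8); vs Y3: X3 (payoff -2); vs Y4: X1 (payoff 5).
Column's best responses — vs X1: Y2 (payoff 4); vs X2: Y1 (payoff 7); vs X3: Y4 (payoff 4).
Mutual best responses occur at (X1, Y2) and (X2, Y1); at each, neither player gains by switching.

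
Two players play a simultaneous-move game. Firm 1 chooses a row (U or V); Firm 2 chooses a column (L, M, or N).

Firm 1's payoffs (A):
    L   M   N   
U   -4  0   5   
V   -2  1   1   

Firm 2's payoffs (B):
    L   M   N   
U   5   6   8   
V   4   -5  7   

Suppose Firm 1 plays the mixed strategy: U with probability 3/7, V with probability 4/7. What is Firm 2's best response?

N

Firm 2's best reply maximizes expected payoff against the mix.
L: (3/7)·5 + (4/7)·4 = 31/7
M: (3/7)·6 + (4/7)·(-5) = -2/7
N: (3/7)·8 + (4/7)·7 = 52/7
Highest expected payoff is 52/7, from N.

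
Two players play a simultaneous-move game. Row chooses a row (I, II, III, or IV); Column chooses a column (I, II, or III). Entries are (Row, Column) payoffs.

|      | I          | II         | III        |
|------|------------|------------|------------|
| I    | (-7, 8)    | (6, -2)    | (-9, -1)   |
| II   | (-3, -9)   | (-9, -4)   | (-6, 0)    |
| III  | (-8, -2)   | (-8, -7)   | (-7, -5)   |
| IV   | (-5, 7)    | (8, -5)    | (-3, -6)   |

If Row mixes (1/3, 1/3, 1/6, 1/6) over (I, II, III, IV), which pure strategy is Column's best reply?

Compute Column's expected payoff from each pure strategy against the given mix.
I: (1/3)·8 + (1/3)·(-9) + (1/6)·(-2) + (1/6)·7 = 1/2
II: (1/3)·(-2) + (1/3)·(-4) + (1/6)·(-7) + (1/6)·(-5) = -4
III: (1/3)·(-1) + (1/3)·0 + (1/6)·(-5) + (1/6)·(-6) = -13/6
Highest expected payoff is 1/2, from I.

I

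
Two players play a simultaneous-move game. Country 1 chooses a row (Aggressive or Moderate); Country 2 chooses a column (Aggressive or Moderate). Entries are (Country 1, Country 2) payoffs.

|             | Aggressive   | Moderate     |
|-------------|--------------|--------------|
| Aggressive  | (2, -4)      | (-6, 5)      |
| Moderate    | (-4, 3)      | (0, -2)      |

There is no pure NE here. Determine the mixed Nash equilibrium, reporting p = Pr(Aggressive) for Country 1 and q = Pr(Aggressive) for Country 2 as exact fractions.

Each player's mixing probability is pinned down by making the *other* player indifferent.
Country 2 indifferent between Aggressive and Moderate: p·(-4) + (1−p)·3 = p·5 + (1−p)·(-2) ⟹ 3 + (-7)p = (-2) + 7p ⟹ p = 5/14.
Country 1 indifferent between Aggressive and Moderate: q·2 + (1−q)·(-6) = q·(-4) + (1−q)·0 ⟹ (-6) + 8q = 0 + (-4)q ⟹ q = 1/2.

p = 5/14, q = 1/2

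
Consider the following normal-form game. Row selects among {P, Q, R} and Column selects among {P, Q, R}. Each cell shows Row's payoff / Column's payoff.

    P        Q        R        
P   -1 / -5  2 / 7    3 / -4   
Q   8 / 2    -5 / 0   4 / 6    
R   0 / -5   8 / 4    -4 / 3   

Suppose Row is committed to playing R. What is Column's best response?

Q

With Row fixed at R, Column's payoffs are: P → -5, Q → 4, R → 3.
The maximum is 4, achieved by Q.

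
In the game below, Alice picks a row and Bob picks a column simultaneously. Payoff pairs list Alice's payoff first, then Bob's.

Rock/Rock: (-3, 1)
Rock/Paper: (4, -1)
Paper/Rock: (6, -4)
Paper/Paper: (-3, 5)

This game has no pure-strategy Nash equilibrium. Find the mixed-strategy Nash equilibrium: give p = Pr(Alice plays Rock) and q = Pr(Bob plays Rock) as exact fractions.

Each player's mixing probability is pinned down by making the *other* player indifferent.
Bob indifferent between Rock and Paper: p·1 + (1−p)·(-4) = p·(-1) + (1−p)·5 ⟹ (-4) + 5p = 5 + (-6)p ⟹ p = 9/11.
Alice indifferent between Rock and Paper: q·(-3) + (1−q)·4 = q·6 + (1−q)·(-3) ⟹ 4 + (-7)q = (-3) + 9q ⟹ q = 7/16.

p = 9/11, q = 7/16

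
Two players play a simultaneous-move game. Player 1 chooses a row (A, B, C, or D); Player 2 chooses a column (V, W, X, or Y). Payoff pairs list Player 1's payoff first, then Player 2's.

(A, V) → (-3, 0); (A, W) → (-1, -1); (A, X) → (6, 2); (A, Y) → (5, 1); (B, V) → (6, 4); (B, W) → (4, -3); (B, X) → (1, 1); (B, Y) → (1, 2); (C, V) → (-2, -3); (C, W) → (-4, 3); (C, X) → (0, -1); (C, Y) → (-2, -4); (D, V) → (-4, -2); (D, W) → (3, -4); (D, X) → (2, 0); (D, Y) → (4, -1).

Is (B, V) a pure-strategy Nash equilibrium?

Holding Player 2 at V: Player 1 gets 6 from B, versus -3 from A, -2 from C, -4 from D. No profitable deviation for Player 1.
Holding Player 1 at B: Player 2 gets 4 from V, versus -3 from W, 1 from X, 2 from Y. No profitable deviation for Player 2 either.

Yes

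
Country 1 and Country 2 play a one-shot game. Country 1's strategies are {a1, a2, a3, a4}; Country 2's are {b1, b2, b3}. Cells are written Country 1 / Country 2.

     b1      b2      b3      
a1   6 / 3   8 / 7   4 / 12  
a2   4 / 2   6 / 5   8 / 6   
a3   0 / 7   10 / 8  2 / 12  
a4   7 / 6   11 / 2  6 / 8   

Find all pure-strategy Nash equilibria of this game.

(a2, b3)

Check mutual best responses: a cell is a NE iff neither player can gain by unilaterally deviating.
Country 1's best responses — vs b1: a4 (payoff 7); vs b2: a4 (payoff 11); vs b3: a2 (payoff 8).
Country 2's best responses — vs a1: b3 (payoff 12); vs a2: b3 (payoff 6); vs a3: b3 (payoff 12); vs a4: b3 (payoff 8).
The only mutual best response is (a2, b3); neither player gains by switching there.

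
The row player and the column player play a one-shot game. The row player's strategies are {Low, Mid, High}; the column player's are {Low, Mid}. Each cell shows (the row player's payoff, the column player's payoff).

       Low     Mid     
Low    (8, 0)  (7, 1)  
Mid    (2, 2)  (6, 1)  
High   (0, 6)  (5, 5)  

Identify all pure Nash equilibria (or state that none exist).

Find each player's best response to every opponent strategy; NE are the intersections.
The row player's best responses — vs Low: Low (payoff 8); vs Mid: Low (payoff 7).
The column player's best responses — vs Low: Mid (payoff 1); vs Mid: Low (payoff 2); vs High: Low (payoff 6).
The only mutual best response is (Low, Mid); neither player gains by switching there.

(Low, Mid)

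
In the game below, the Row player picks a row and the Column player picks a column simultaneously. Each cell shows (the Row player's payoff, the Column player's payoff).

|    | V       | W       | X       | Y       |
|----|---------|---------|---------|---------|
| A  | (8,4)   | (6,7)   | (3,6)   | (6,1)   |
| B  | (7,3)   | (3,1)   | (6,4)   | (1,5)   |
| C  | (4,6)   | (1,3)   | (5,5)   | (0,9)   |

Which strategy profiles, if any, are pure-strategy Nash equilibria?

(A, W)

Check mutual best responses: a cell is a NE iff neither player can gain by unilaterally deviating.
The Row player's best responses — vs V: A (payoff 8); vs W: A (payoff 6); vs X: B (payoff 6); vs Y: A (payoff 6).
The Column player's best responses — vs A: W (payoff 7); vs B: Y (payoff 5); vs C: Y (payoff 9).
The only mutual best response is (A, W); neither player gains by switching there.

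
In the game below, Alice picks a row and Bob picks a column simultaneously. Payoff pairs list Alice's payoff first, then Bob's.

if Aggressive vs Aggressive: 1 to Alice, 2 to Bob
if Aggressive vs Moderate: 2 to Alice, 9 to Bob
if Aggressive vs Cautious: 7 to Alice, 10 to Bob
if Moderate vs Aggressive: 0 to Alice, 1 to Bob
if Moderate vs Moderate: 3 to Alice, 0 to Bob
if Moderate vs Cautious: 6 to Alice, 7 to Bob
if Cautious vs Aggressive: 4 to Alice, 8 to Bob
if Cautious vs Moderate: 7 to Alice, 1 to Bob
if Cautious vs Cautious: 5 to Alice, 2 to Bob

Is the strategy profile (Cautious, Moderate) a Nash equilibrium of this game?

Holding Bob at Moderate: Alice gets 7 from Cautious, versus 2 from Aggressive, 3 from Moderate. No profitable deviation for Alice.
Holding Alice at Cautious: Bob gets 1 from Moderate but could get 8 by switching to Aggressive. Bob has a profitable deviation.

No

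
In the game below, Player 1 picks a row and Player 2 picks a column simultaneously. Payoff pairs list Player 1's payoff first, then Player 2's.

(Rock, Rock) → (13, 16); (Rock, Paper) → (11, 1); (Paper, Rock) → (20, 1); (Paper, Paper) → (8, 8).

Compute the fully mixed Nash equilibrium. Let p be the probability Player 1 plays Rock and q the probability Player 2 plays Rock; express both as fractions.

p = 7/22, q = 3/10

Each player's mixing probability is pinned down by making the *other* player indifferent.
Player 2 indifferent between Rock and Paper: p·16 + (1−p)·1 = p·1 + (1−p)·8 ⟹ 1 + 15p = 8 + (-7)p ⟹ p = 7/22.
Player 1 indifferent between Rock and Paper: q·13 + (1−q)·11 = q·20 + (1−q)·8 ⟹ 11 + 2q = 8 + 12q ⟹ q = 3/10.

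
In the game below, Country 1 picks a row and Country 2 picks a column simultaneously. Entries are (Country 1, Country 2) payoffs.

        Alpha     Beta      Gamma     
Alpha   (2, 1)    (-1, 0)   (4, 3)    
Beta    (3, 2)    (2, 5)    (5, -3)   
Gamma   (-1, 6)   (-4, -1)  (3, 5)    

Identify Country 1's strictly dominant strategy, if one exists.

Beta

A strategy is strictly dominant if it gives Country 1 a strictly higher payoff than every other strategy, against every choice by the opponent.
Beta strictly dominates: vs Alpha: 3 > each of {2, -1}; vs Beta: 2 > each of {-1, -4}; vs Gamma: 5 > each of {4, 3}.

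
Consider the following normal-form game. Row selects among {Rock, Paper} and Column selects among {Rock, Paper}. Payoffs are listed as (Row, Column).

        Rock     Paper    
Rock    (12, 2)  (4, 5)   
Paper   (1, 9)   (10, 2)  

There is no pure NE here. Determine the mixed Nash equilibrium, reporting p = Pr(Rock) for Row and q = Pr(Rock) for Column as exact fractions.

In a mixed NE each player is indifferent between their pure strategies, so the opponent's mix sets the indifference.
Column indifferent between Rock and Paper: p·2 + (1−p)·9 = p·5 + (1−p)·2 ⟹ 9 + (-7)p = 2 + 3p ⟹ p = 7/10.
Row indifferent between Rock and Paper: q·12 + (1−q)·4 = q·1 + (1−q)·10 ⟹ 4 + 8q = 10 + (-9)q ⟹ q = 6/17.

p = 7/10, q = 6/17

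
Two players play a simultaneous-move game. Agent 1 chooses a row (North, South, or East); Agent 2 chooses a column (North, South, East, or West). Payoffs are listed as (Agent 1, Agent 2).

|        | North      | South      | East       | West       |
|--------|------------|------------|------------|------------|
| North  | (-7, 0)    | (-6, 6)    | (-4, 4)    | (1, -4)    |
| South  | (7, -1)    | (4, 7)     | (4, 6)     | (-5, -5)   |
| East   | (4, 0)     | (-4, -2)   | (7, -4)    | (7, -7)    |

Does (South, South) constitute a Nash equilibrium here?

Holding Agent 2 at South: Agent 1 gets 4 from South, versus -6 from North, -4 from East. No profitable deviation for Agent 1.
Holding Agent 1 at South: Agent 2 gets 7 from South, versus -1 from North, 6 from East, -5 from West. No profitable deviation for Agent 2 either.

Yes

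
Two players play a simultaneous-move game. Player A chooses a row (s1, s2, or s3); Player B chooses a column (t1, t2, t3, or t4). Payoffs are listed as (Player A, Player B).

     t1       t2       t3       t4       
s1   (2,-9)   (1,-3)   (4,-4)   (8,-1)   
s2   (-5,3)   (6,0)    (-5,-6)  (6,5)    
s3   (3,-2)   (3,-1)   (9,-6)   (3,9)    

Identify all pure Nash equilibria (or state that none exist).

Find each player's best response to every opponent strategy; NE are the intersections.
Player A's best responses — vs t1: s3 (payoff 3); vs t2: s2 (payoff 6); vs t3: s3 (payoff 9); vs t4: s1 (payoff 8).
Player B's best responses — vs s1: t4 (payoff -1); vs s2: t4 (payoff 5); vs s3: t4 (payoff 9).
The only mutual best response is (s1, t4); neither player gains by switching there.

(s1, t4)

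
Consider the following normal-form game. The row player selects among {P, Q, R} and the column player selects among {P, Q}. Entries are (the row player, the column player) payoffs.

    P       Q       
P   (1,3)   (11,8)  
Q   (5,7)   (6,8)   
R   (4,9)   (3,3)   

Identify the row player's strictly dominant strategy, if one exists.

A strategy is strictly dominant if it gives the row player a strictly higher payoff than every other strategy, against every choice by the opponent.
P is not dominant: against P, Q gives 5 > 1.
Q is not dominant: against Q, P gives 11 > 6.
R is not dominant: against P, Q gives 5 > 4.
No single strategy is best against every opponent action.

None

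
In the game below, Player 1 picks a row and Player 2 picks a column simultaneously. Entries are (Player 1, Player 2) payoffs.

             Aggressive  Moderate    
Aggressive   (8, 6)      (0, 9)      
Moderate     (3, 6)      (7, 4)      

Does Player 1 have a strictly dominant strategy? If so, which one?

A strategy is strictly dominant if it gives Player 1 a strictly higher payoff than every other strategy, against every choice by the opponent.
Aggressive is not dominant: against Moderate, Moderate gives 7 > 0.
Moderate is not dominant: against Aggressive, Aggressive gives 8 > 3.
No single strategy is best against every opponent action.

No strictly dominant strategy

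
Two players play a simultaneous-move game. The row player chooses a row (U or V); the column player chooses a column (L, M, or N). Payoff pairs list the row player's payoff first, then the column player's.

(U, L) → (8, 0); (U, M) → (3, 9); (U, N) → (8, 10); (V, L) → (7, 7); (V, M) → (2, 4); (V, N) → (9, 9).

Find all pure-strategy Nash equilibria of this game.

Find each player's best response to every opponent strategy; NE are the intersections.
The row player's best responses — vs L: U (payoff 8); vs M: U (payoff 3); vs N: V (payoff 9).
The column player's best responses — vs U: N (payoff 10); vs V: N (payoff 9).
The only mutual best response is (V, N); neither player gains by switching there.

(V, N)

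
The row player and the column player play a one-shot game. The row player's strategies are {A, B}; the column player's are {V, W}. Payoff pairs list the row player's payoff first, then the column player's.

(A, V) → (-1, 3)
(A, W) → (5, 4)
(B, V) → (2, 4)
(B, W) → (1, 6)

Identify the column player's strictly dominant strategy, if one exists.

Check whether one of the column player's strategies beats all alternatives regardless of what the opponent does.
W strictly dominates: vs A: 4 > 3; vs B: 6 > 4.

W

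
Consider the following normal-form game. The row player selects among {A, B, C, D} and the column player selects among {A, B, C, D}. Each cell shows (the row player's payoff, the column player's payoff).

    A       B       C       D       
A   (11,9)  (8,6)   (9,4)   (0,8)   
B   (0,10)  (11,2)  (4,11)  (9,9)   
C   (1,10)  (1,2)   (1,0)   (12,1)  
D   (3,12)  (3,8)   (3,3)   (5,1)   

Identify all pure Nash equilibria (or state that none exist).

(A, A)

Find each player's best response to every opponent strategy; NE are the intersections.
The row player's best responses — vs A: A (payoff 11); vs B: B (payoff 11); vs C: A (payoff 9); vs D: C (payoff 12).
The column player's best responses — vs A: A (payoff 9); vs B: C (payoff 11); vs C: A (payoff 10); vs D: A (payoff 12).
The only mutual best response is (A, A); neither player gains by switching there.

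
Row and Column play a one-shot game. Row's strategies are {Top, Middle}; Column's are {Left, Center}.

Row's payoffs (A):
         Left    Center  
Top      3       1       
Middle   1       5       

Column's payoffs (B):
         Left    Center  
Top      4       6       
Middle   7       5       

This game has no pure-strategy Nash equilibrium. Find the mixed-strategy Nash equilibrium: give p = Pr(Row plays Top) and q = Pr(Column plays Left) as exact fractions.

p = 1/2, q = 2/3

Each player's mixing probability is pinned down by making the *other* player indifferent.
Column indifferent between Left and Center: p·4 + (1−p)·7 = p·6 + (1−p)·5 ⟹ 7 + (-3)p = 5 + 1p ⟹ p = 1/2.
Row indifferent between Top and Middle: q·3 + (1−q)·1 = q·1 + (1−q)·5 ⟹ 1 + 2q = 5 + (-4)q ⟹ q = 2/3.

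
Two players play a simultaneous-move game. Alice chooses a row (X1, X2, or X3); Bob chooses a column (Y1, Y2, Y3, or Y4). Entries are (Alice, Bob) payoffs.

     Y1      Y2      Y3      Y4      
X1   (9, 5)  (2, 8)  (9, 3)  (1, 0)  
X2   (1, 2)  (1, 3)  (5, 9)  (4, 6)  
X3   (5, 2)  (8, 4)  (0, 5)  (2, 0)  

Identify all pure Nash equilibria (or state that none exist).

Check mutual best responses: a cell is a NE iff neither player can gain by unilaterally deviating.
Alice's best responses — vs Y1: X1 (payoff 9); vs Y2: X3 (payoff 8); vs Y3: X1 (payoff 9); vs Y4: X2 (payoff 4).
Bob's best responses — vs X1: Y2 (payoff 8); vs X2: Y3 (payoff 9); vs X3: Y3 (payoff 5).
No cell has both players best-responding. For instance, Alice's best reply to Y1 is X1, but against X1 Bob prefers Y2 over Y1.

No pure-strategy Nash equilibrium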